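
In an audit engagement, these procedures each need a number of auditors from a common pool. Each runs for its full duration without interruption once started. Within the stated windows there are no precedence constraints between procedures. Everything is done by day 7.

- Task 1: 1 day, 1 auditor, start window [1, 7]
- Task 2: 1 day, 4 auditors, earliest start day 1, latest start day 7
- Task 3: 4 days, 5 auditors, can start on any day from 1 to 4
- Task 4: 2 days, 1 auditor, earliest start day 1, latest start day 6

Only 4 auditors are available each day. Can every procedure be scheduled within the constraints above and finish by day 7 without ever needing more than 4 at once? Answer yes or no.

The minimum achievable peak is 5; 4 < 5, so no feasible schedule stays within the cap.

no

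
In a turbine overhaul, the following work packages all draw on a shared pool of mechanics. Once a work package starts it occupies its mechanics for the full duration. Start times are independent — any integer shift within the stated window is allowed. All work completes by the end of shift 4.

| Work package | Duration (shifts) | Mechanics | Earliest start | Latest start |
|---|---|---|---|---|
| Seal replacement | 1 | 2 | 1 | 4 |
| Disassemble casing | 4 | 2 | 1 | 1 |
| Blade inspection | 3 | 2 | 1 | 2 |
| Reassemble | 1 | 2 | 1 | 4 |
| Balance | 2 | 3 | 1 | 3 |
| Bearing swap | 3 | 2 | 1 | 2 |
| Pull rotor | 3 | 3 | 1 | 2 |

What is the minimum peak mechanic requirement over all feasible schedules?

Early-start (Seal replacement@1, Disassemble casing@1, Blade inspection@1, Reassemble@1, Balance@1, Bearing swap@1, Pull rotor@1) gives peak 16: s1:16  s2:12  s3:9  s4:2.
Shift Bearing swap→2, Pull rotor→2.
Schedule Seal replacement@1, Disassemble casing@1, Blade inspection@1, Reassemble@1, Balance@1, Bearing swap@2, Pull rotor@2: s1:11  s2:12  s3:9  s4:7 — peak 12.

12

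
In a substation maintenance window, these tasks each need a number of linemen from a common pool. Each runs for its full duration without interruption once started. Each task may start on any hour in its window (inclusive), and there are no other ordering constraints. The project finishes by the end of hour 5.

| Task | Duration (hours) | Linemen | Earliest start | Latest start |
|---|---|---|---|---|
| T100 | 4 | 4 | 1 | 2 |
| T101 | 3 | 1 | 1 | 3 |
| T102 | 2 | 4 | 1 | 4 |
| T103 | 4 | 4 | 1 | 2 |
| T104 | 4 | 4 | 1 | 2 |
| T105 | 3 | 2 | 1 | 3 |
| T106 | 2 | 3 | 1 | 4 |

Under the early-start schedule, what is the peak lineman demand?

Early-start schedule: T100@1, T101@1, T102@1, T103@1, T104@1, T105@1, T106@1.
Load per hour: hour 1: 22, hour 2: 22, hour 3: 15, hour 4: 12, hour 5: 0.
Peak is 22.

22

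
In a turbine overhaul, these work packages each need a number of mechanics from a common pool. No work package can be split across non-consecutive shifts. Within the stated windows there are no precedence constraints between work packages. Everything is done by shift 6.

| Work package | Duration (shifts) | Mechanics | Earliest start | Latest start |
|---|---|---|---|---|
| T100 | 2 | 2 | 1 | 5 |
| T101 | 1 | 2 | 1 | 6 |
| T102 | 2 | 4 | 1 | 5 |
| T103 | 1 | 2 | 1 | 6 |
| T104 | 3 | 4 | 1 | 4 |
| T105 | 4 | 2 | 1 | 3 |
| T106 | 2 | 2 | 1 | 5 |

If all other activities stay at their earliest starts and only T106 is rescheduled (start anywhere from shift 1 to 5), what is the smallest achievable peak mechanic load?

T106@1: s1:18  s2:14  s3:6  s4:2  s5:0  s6:0 → peak 18
T106@2: s1:16  s2:14  s3:8  s4:2  s5:0  s6:0 → peak 16
T106@3: s1:16  s2:12  s3:8  s4:4  s5:0  s6:0 → peak 16
T106@4: s1:16  s2:12  s3:6  s4:4  s5:2  s6:0 → peak 16
T106@5: s1:16  s2:12  s3:6  s4:2  s5:2  s6:2 → peak 16
Best is T106@2, peak 16.

16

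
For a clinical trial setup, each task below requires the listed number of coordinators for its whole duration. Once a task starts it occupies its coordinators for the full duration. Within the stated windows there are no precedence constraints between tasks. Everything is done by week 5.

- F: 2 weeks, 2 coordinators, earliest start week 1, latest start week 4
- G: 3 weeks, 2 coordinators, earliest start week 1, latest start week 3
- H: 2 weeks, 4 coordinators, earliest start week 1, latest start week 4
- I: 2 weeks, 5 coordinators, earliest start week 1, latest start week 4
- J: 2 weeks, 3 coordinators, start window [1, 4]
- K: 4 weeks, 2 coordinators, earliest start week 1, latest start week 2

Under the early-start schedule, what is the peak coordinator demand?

18

Early-start schedule: F@1, G@1, H@1, I@1, J@1, K@1.
Load per week: week 1: 18, week 2: 18, week 3: 4, week 4: 2, week 5: 0.
Peak is 18.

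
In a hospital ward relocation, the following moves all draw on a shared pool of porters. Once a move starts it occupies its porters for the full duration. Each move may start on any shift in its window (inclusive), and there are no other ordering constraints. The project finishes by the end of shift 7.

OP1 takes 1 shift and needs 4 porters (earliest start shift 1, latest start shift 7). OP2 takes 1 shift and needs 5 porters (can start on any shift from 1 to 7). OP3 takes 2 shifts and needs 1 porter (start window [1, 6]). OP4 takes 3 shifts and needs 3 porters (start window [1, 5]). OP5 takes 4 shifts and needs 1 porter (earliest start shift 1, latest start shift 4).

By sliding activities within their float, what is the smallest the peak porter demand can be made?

5

Early-start (OP1@1, OP2@1, OP3@1, OP4@1, OP5@1) gives peak 14: s1:14  s2:5  s3:4  s4:1  s5:0  s6:0  s7:0.
Shift OP2→2, OP3→3, OP4→3, OP5→3.
Schedule OP1@1, OP2@2, OP3@3, OP4@3, OP5@3: s1:4  s2:5  s3:5  s4:5  s5:4  s6:1  s7:0 — peak 5.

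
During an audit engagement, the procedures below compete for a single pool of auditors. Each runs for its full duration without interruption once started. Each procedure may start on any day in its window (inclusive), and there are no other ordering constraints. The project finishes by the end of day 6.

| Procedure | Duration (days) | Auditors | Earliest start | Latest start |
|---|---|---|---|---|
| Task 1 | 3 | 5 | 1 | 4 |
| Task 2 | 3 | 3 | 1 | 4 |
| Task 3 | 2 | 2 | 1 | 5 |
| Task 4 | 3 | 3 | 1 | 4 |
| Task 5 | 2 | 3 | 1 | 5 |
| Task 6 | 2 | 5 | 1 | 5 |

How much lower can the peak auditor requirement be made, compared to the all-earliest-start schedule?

11

Early-start peak: d1:21  d2:21  d3:11  d4:0  d5:0  d6:0 ⇒ 21.
Leveled (Task 1@1, Task 2@3, Task 3@3, Task 4@4, Task 5@5, Task 6@1): d1:10  d2:10  d3:10  d4:8  d5:9  d6:6 ⇒ 10.
Reduction 21 − 10 = 11.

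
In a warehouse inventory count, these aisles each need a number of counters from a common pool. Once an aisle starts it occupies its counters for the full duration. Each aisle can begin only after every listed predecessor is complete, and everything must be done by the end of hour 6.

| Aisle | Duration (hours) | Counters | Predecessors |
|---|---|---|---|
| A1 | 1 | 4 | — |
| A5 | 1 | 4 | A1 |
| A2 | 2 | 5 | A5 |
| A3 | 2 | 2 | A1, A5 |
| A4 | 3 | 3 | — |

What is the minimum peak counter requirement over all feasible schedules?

Early-start (A1@1, A5@2, A2@3, A3@3, A4@1) gives peak 10: h1:7  h2:7  h3:10  h4:7  h5:0  h6:0.
Shift A2→4.
Schedule A1@1, A5@2, A2@4, A3@3, A4@1: h1:7  h2:7  h3:5  h4:7  h5:5  h6:0 — peak 7.

7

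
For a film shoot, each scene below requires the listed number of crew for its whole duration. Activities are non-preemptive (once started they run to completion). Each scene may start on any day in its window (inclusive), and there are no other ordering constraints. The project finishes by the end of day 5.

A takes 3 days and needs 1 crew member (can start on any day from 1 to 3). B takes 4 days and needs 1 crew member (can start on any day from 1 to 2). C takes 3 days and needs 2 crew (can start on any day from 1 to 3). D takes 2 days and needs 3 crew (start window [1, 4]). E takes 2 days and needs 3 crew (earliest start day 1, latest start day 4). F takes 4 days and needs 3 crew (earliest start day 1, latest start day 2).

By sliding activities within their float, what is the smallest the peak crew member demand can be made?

Early-start (A@1, B@1, C@1, D@1, E@1, F@1) gives peak 13: d1:13  d2:13  d3:7  d4:4  d5:0.
Shift C→3, E→4.
Schedule A@1, B@1, C@3, D@1, E@4, F@1: d1:8  d2:8  d3:7  d4:9  d5:5 — peak 9.

9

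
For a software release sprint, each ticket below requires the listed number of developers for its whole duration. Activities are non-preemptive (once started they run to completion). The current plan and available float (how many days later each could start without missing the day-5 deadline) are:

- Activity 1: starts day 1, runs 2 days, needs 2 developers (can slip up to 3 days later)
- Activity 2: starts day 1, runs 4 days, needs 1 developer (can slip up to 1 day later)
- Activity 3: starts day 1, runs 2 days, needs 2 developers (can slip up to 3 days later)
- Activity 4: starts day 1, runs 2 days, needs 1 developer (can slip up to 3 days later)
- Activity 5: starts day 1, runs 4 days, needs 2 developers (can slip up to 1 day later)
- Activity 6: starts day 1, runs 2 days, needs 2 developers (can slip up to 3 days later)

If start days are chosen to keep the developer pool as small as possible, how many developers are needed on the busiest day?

Early-start (Activity 1@1, Activity 2@1, Activity 3@1, Activity 4@1, Activity 5@1, Activity 6@1) gives peak 10: d1:10  d2:10  d3:3  d4:3  d5:0.
Shift Activity 4→3, Activity 6→3.
Schedule Activity 1@1, Activity 2@1, Activity 3@1, Activity 4@3, Activity 5@1, Activity 6@3: d1:7  d2:7  d3:6  d4:6  d5:0 — peak 7.

7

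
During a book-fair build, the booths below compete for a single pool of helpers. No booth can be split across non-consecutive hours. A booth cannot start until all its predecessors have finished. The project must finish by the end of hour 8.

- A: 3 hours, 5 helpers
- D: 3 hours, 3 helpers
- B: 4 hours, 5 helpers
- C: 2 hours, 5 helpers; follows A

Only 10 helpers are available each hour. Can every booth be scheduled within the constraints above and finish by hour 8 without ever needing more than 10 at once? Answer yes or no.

yes

Schedule A@1, D@1, B@4, C@4: h1:8  h2:8  h3:8  h4:10  h5:10  h6:5  h7:5  h8:0 — peak 10 ≤ 10.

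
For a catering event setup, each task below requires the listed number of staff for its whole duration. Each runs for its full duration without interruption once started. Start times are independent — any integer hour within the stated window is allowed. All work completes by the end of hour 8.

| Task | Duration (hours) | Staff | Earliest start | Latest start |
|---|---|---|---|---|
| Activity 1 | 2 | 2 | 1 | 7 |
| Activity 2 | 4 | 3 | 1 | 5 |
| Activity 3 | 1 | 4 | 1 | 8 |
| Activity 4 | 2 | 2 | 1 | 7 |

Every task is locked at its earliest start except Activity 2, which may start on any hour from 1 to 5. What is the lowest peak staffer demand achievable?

8

Activity 2@1: h1:11  h2:7  h3:3  h4:3  h5:0  h6:0  h7:0  h8:0 → peak 11
Activity 2@2: h1:8  h2:7  h3:3  h4:3  h5:3  h6:0  h7:0  h8:0 → peak 8
Activity 2@3: h1:8  h2:4  h3:3  h4:3  h5:3  h6:3  h7:0  h8:0 → peak 8
Activity 2@4: h1:8  h2:4  h3:0  h4:3  h5:3  h6:3  h7:3  h8:0 → peak 8
Activity 2@5: h1:8  h2:4  h3:0  h4:0  h5:3  h6:3  h7:3  h8:3 → peak 8
Best is Activity 2@2, peak 8.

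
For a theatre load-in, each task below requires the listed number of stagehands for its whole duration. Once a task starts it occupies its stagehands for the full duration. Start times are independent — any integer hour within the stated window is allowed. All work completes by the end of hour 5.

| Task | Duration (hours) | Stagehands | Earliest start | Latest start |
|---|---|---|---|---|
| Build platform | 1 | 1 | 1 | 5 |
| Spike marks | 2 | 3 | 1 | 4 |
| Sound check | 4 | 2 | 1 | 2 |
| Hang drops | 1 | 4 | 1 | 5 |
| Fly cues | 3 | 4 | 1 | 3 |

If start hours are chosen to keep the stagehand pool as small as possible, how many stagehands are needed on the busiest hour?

Early-start (Build platform@1, Spike marks@1, Sound check@1, Hang drops@1, Fly cues@1) gives peak 14: h1:14  h2:9  h3:6  h4:2  h5:0.
Shift Spike marks→4, Hang drops→5.
Schedule Build platform@1, Spike marks@4, Sound check@1, Hang drops@5, Fly cues@1: h1:7  h2:6  h3:6  h4:5  h5:7 — peak 7.
Total stagehand-hours = 31 over 5 hours ⇒ peak ≥ ⌈31/5⌉ = 7, so 7 is optimal.

7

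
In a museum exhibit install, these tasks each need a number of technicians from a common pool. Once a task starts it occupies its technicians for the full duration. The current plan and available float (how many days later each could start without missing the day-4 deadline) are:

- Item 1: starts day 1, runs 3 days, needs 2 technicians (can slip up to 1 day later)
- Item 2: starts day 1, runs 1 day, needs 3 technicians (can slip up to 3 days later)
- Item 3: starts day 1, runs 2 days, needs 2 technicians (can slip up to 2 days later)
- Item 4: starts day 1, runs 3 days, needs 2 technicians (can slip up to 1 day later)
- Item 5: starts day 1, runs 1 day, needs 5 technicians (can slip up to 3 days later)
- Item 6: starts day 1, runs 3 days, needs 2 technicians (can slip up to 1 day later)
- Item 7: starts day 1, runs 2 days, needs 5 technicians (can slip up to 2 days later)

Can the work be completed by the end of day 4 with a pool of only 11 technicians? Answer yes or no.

Schedule Item 1@1, Item 2@1, Item 3@1, Item 4@1, Item 5@4, Item 6@1, Item 7@3: d1:11  d2:8  d3:11  d4:10 — peak 11 ≤ 11.

yes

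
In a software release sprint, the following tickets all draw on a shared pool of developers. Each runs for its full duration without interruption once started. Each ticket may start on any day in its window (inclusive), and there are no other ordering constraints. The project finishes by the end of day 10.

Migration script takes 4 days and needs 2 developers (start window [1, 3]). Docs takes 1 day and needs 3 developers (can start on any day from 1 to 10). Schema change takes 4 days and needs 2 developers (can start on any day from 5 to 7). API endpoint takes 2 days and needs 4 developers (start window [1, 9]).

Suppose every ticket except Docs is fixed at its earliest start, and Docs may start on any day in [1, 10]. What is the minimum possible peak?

6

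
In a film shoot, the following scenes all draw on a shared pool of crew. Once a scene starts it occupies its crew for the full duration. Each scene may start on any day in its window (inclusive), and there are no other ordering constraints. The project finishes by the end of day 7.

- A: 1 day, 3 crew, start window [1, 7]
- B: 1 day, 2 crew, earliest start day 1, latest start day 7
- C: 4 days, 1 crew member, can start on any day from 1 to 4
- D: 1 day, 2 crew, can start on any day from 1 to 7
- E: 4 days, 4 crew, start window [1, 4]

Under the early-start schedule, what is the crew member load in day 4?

At early start, day 4 has: C, E.
Demand: 1 + 4 = 5.

5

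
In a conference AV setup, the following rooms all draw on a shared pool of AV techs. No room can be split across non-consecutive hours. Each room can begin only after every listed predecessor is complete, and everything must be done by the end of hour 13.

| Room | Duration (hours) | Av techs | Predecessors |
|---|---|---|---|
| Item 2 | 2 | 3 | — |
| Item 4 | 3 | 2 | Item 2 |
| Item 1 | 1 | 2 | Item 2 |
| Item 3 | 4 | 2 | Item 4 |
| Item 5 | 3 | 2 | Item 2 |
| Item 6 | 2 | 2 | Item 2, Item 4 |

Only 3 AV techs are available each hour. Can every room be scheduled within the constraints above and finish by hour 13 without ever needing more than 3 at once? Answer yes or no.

The minimum achievable peak is 4; 3 < 4, so no feasible schedule stays within the cap.

no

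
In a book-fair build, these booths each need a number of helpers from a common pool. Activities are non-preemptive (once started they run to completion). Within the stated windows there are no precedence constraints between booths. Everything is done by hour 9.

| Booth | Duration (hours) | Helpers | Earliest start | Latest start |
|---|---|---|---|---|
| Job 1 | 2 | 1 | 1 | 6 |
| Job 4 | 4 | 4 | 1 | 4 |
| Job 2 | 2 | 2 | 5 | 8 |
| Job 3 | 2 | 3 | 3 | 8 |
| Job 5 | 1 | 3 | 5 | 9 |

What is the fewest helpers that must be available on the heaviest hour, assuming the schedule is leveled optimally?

Early-start (Job 1@1, Job 4@1, Job 2@5, Job 3@3, Job 5@5) gives peak 7: h1:5  h2:5  h3:7  h4:7  h5:5  h6:2  h7:0  h8:0  h9:0.
Shift Job 1→5, Job 3→7, Job 5→9.
Schedule Job 1@5, Job 4@1, Job 2@5, Job 3@7, Job 5@9: h1:4  h2:4  h3:4  h4:4  h5:3  h6:3  h7:3  h8:3  h9:3 — peak 4.
Total helper-hours = 31 over 9 hours ⇒ peak ≥ ⌈31/9⌉ = 4, so 4 is optimal.

4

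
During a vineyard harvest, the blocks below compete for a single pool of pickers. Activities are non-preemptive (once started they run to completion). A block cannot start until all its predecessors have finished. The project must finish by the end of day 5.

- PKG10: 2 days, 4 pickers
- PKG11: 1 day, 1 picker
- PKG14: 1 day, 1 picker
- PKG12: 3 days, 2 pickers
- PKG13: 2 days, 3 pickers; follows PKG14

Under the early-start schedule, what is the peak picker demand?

9

Early-start schedule: PKG10@1, PKG11@1, PKG14@1, PKG12@1, PKG13@2.
Load per day: day 1: 8, day 2: 9, day 3: 5, day 4: 0, day 5: 0.
Peak is 9.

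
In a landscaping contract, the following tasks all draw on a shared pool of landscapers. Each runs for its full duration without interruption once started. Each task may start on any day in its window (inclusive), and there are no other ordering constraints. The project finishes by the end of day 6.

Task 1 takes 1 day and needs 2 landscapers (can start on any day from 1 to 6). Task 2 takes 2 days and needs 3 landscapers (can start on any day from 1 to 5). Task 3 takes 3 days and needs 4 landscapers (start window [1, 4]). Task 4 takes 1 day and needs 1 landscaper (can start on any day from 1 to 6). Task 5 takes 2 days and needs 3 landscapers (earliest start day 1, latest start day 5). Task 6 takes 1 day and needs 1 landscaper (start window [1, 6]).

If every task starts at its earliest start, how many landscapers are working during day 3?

4

At early start, day 3 has: Task 3.
Demand: 4 = 4.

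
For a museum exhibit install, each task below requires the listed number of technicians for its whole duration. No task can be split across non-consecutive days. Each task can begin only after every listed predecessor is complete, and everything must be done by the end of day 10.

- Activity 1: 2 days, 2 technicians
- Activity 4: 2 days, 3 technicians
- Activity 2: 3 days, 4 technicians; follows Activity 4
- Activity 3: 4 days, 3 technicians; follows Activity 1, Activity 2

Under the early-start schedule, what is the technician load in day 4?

At early start, day 4 has: Activity 2.
Demand: 4 = 4.

4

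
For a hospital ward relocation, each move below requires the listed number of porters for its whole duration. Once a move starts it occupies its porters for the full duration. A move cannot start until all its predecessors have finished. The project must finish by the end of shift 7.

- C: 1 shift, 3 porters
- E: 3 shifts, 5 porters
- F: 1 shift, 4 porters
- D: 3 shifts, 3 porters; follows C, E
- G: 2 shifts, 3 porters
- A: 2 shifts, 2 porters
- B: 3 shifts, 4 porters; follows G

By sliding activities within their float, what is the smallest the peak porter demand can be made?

Early-start (C@1, E@1, F@1, D@4, G@1, A@1, B@3) gives peak 17: s1:17  s2:10  s3:9  s4:7  s5:7  s6:3  s7:0.
Shift F→2, G→3, A→4, B→5.
Schedule C@1, E@1, F@2, D@4, G@3, A@4, B@5: s1:8  s2:9  s3:8  s4:8  s5:9  s6:7  s7:4 — peak 9.

9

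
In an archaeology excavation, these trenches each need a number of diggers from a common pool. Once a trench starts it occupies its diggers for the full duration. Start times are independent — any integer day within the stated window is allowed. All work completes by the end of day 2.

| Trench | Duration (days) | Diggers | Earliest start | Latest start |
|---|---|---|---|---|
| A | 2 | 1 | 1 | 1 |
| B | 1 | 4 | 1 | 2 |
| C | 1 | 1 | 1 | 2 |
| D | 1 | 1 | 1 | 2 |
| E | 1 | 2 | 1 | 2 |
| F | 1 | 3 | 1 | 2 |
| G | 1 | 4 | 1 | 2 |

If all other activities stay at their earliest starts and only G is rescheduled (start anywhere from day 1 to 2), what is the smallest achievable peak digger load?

12

G@1: d1:16  d2:1 → peak 16
G@2: d1:12  d2:5 → peak 12
Best is G@2, peak 12.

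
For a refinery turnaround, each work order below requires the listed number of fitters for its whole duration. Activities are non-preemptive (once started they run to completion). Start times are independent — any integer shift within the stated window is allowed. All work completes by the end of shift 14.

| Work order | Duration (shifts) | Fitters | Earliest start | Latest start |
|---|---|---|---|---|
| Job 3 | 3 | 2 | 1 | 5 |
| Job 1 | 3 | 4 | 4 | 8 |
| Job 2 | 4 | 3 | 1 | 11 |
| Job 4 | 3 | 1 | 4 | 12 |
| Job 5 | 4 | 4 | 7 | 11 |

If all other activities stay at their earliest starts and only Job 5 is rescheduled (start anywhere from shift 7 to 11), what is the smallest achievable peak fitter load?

8

Job 5@7: s1:5  s2:5  s3:5  s4:8  s5:5  s6:5  s7:4  s8:4  s9:4  s10:4  s11:0  s12:0  s13:0  s14:0 → peak 8
Job 5@8: s1:5  s2:5  s3:5  s4:8  s5:5  s6:5  s7:0  s8:4  s9:4  s10:4  s11:4  s12:0  s13:0  s14:0 → peak 8
Job 5@9: s1:5  s2:5  s3:5  s4:8  s5:5  s6:5  s7:0  s8:0  s9:4  s10:4  s11:4  s12:4  s13:0  s14:0 → peak 8
Job 5@10: s1:5  s2:5  s3:5  s4:8  s5:5  s6:5  s7:0  s8:0  s9:0  s10:4  s11:4  s12:4  s13:4  s14:0 → peak 8
Job 5@11: s1:5  s2:5  s3:5  s4:8  s5:5  s6:5  s7:0  s8:0  s9:0  s10:0  s11:4  s12:4  s13:4  s14:4 → peak 8
Best is Job 5@7, peak 8.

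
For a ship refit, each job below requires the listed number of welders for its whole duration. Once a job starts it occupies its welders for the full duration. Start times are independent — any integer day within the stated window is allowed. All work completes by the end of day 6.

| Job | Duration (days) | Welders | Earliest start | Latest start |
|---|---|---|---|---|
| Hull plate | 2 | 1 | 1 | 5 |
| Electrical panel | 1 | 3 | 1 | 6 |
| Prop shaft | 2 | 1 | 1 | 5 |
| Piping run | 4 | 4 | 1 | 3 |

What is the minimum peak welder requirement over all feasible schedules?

5

Early-start (Hull plate@1, Electrical panel@1, Prop shaft@1, Piping run@1) gives peak 9: d1:9  d2:6  d3:4  d4:4  d5:0  d6:0.
Shift Piping run→3.
Schedule Hull plate@1, Electrical panel@1, Prop shaft@1, Piping run@3: d1:5  d2:2  d3:4  d4:4  d5:4  d6:4 — peak 5.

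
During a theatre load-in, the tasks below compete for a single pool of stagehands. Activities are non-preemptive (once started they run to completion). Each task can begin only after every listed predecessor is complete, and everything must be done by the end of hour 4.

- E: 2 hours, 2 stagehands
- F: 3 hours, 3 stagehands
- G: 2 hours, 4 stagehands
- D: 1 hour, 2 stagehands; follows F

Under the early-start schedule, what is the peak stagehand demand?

Early-start schedule: E@1, F@1, G@1, D@4.
Load per hour: hour 1: 9, hour 2: 9, hour 3: 3, hour 4: 2.
Peak is 9.

9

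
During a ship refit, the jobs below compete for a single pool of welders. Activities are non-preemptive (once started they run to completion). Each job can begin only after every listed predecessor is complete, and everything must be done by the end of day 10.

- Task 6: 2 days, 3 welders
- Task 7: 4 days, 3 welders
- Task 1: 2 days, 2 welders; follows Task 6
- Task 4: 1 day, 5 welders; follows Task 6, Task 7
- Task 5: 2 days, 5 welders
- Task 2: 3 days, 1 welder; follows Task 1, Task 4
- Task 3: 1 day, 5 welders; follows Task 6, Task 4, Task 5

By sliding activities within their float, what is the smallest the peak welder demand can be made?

Early-start (Task 6@1, Task 7@1, Task 1@3, Task 4@5, Task 5@1, Task 2@6, Task 3@6) gives peak 11: d1:11  d2:11  d3:5  d4:5  d5:5  d6:6  d7:1  d8:1  d9:0  d10:0.
Shift Task 5→6, Task 3→8.
Schedule Task 6@1, Task 7@1, Task 1@3, Task 4@5, Task 5@6, Task 2@6, Task 3@8: d1:6  d2:6  d3:5  d4:5  d5:5  d6:6  d7:6  d8:6  d9:0  d10:0 — peak 6.

6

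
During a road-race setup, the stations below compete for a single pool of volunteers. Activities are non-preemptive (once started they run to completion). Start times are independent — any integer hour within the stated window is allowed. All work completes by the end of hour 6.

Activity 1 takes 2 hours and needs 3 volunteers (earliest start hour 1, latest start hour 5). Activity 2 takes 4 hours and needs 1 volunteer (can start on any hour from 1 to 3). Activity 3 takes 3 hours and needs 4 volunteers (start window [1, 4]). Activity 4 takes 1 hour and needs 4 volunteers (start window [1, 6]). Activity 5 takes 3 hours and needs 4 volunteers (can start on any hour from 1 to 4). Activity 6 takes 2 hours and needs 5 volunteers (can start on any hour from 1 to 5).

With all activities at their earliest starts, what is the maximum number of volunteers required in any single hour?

Early-start schedule: Activity 1@1, Activity 2@1, Activity 3@1, Activity 4@1, Activity 5@1, Activity 6@1.
Load per hour: hour 1: 21, hour 2: 17, hour 3: 9, hour 4: 1, hour 5: 0, hour 6: 0.
Peak is 21.

21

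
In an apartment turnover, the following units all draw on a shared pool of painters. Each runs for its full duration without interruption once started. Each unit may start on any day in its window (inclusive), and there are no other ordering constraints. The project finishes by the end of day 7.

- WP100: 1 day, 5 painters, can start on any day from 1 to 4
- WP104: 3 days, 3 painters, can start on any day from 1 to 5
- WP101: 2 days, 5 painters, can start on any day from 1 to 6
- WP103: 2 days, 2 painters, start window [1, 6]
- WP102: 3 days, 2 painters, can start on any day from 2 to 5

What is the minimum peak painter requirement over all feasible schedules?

7

Early-start (WP100@1, WP104@1, WP101@1, WP103@1, WP102@2) gives peak 15: d1:15  d2:12  d3:5  d4:2  d5:0  d6:0  d7:0.
Shift WP104→2, WP101→5.
Schedule WP100@1, WP104@2, WP101@5, WP103@1, WP102@2: d1:7  d2:7  d3:5  d4:5  d5:5  d6:5  d7:0 — peak 7.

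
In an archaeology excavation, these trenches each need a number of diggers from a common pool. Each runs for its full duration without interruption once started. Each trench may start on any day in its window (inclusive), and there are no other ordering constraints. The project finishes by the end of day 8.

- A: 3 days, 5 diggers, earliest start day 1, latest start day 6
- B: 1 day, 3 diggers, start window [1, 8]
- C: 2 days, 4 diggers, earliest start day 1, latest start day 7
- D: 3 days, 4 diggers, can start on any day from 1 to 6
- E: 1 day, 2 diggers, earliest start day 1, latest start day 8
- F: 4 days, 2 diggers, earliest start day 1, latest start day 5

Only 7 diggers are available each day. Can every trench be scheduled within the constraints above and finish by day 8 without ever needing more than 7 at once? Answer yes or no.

yes

Schedule A@1, B@4, C@4, D@6, E@1, F@5: d1:7  d2:5  d3:5  d4:7  d5:6  d6:6  d7:6  d8:6 — peak 7 ≤ 7.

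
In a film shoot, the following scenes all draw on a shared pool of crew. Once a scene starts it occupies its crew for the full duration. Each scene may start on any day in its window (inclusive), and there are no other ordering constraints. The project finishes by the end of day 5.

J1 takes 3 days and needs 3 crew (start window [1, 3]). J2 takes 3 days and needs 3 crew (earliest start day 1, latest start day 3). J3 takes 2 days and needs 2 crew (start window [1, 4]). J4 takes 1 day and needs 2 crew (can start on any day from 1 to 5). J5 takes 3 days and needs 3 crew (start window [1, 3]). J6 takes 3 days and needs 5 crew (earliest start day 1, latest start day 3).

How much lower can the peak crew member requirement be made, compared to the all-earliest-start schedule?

4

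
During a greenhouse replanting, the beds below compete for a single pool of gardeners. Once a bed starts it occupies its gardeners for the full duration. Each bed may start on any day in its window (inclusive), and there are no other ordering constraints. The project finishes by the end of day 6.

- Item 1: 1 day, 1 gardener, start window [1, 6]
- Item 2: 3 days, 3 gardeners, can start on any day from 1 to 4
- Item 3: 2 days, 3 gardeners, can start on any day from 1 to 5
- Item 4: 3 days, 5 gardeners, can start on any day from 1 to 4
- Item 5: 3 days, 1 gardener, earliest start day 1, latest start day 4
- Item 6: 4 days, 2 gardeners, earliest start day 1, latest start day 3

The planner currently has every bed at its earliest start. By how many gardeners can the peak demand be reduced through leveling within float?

8

Early-start peak: d1:15  d2:14  d3:11  d4:2  d5:0  d6:0 ⇒ 15.
Leveled (Item 1@3, Item 2@1, Item 3@1, Item 4@4, Item 5@1, Item 6@3): d1:7  d2:7  d3:7  d4:7  d5:7  d6:7 ⇒ 7.
Reduction 15 − 7 = 8.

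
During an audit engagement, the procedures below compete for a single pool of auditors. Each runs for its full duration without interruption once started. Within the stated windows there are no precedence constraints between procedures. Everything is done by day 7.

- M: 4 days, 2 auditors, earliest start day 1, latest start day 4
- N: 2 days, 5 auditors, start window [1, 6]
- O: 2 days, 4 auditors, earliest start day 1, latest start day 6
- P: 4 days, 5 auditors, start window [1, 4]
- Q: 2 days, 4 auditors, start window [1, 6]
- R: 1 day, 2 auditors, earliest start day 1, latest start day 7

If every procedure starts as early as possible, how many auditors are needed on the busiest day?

22

Early-start schedule: M@1, N@1, O@1, P@1, Q@1, R@1.
Load per day: day 1: 22, day 2: 20, day 3: 7, day 4: 7, day 5: 0, day 6: 0, day 7: 0.
Peak is 22.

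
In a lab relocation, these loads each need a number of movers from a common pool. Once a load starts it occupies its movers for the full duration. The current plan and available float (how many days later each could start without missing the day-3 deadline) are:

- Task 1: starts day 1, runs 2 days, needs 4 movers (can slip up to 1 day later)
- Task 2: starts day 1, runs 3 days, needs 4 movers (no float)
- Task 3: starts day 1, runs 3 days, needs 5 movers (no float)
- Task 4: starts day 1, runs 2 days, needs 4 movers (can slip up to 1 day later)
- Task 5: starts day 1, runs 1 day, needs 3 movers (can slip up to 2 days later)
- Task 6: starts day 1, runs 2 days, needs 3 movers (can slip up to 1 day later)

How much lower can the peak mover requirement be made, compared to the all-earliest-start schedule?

3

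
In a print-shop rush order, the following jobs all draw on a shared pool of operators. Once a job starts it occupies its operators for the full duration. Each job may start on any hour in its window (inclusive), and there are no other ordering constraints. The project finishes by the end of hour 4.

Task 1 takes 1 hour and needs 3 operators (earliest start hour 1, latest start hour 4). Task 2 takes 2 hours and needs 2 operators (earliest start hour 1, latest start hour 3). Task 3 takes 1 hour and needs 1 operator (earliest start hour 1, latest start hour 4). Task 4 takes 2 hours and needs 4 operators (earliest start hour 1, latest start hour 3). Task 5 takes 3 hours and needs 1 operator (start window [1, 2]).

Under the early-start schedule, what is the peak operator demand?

11

Early-start schedule: Task 1@1, Task 2@1, Task 3@1, Task 4@1, Task 5@1.
Load per hour: hour 1: 11, hour 2: 7, hour 3: 1, hour 4: 0.
Peak is 11.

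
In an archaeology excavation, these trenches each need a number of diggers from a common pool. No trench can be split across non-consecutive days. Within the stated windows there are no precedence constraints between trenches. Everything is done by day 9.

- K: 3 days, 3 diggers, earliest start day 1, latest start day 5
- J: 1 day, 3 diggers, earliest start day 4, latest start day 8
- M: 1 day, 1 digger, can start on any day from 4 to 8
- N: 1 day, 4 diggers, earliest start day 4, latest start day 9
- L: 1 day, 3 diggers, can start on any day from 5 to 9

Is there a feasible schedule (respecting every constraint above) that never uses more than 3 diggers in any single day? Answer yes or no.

The minimum achievable peak is 4; 3 < 4, so no feasible schedule stays within the cap.

no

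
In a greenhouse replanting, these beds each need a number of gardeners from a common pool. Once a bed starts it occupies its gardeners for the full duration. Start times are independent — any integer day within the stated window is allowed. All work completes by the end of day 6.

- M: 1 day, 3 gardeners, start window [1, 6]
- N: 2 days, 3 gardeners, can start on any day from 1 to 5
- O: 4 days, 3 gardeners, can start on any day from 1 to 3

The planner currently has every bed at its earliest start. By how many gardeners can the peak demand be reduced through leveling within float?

3

Early-start peak: d1:9  d2:6  d3:3  d4:3  d5:0  d6:0 ⇒ 9.
Leveled (M@1, N@1, O@2): d1:6  d2:6  d3:3  d4:3  d5:3  d6:0 ⇒ 6.
Reduction 9 − 6 = 3.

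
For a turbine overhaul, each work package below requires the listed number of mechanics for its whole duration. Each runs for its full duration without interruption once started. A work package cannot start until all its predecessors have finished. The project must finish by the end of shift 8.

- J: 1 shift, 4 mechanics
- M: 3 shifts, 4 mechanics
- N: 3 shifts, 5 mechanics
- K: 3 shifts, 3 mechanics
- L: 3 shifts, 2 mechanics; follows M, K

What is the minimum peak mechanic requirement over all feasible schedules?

7

Early-start (J@1, M@1, N@1, K@1, L@4) gives peak 16: s1:16  s2:12  s3:12  s4:2  s5:2  s6:2  s7:0  s8:0.
Shift M→2, N→5, L→5.
Schedule J@1, M@2, N@5, K@1, L@5: s1:7  s2:7  s3:7  s4:4  s5:7  s6:7  s7:7  s8:0 — peak 7.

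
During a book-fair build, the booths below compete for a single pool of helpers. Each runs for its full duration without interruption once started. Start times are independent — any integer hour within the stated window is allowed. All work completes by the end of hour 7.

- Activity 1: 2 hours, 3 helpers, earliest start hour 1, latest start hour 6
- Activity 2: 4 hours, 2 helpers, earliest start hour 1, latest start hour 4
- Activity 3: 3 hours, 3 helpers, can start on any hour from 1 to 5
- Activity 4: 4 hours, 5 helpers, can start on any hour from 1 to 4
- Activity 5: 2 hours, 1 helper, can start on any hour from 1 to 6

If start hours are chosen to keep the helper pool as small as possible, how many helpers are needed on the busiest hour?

7

Early-start (Activity 1@1, Activity 2@1, Activity 3@1, Activity 4@1, Activity 5@1) gives peak 14: h1:14  h2:14  h3:10  h4:7  h5:0  h6:0  h7:0.
Shift Activity 2→3, Activity 4→4.
Schedule Activity 1@1, Activity 2@3, Activity 3@1, Activity 4@4, Activity 5@1: h1:7  h2:7  h3:5  h4:7  h5:7  h6:7  h7:5 — peak 7.
Total helper-hours = 45 over 7 hours ⇒ peak ≥ ⌈45/7⌉ = 7, so 7 is optimal.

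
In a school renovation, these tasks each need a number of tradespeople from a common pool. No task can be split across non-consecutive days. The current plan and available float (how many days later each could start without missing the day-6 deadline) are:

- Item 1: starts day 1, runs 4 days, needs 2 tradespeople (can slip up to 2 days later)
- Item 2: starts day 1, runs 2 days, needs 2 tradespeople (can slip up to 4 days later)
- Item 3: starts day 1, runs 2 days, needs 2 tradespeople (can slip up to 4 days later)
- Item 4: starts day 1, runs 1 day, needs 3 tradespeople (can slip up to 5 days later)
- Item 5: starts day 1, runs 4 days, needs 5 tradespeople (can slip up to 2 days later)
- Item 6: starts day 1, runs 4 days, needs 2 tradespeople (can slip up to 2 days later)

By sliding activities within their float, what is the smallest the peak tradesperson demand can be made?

Early-start (Item 1@1, Item 2@1, Item 3@1, Item 4@1, Item 5@1, Item 6@1) gives peak 16: d1:16  d2:13  d3:9  d4:9  d5:0  d6:0.
Shift Item 5→3, Item 6→2.
Schedule Item 1@1, Item 2@1, Item 3@1, Item 4@1, Item 5@3, Item 6@2: d1:9  d2:8  d3:9  d4:9  d5:7  d6:5 — peak 9.

9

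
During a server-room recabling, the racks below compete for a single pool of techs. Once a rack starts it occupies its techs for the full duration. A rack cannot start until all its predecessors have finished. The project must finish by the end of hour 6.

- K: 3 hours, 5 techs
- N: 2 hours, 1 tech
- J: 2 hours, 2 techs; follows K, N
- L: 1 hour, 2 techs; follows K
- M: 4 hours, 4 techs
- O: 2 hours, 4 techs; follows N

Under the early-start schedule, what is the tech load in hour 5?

2

At early start, hour 5 has: J.
Demand: 2 = 2.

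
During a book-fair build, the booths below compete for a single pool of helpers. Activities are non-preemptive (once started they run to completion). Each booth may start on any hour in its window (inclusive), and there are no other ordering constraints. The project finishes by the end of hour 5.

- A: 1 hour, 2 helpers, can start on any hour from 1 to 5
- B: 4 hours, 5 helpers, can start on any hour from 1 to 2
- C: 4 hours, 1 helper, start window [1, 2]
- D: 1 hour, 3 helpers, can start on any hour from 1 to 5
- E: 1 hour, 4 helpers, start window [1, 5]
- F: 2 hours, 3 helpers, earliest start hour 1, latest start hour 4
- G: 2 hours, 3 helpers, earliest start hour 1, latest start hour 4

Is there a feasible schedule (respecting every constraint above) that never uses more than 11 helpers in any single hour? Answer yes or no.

Schedule A@1, B@2, C@1, D@1, E@5, F@1, G@3: h1:9  h2:9  h3:9  h4:9  h5:9 — peak 9 ≤ 11.

yes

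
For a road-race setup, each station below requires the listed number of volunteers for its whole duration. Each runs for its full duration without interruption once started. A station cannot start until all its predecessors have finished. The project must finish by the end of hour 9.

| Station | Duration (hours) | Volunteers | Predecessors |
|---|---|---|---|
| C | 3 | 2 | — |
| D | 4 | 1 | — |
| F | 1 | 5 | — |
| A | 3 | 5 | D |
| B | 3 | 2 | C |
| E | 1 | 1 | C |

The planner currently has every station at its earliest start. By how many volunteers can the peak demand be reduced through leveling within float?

1

Early-start peak: h1:8  h2:3  h3:3  h4:4  h5:7  h6:7  h7:5  h8:0  h9:0 ⇒ 8.
Leveled (C@1, D@1, F@4, A@5, B@5, E@4): h1:3  h2:3  h3:3  h4:7  h5:7  h6:7  h7:7  h8:0  h9:0 ⇒ 7.
Reduction 8 − 7 = 1.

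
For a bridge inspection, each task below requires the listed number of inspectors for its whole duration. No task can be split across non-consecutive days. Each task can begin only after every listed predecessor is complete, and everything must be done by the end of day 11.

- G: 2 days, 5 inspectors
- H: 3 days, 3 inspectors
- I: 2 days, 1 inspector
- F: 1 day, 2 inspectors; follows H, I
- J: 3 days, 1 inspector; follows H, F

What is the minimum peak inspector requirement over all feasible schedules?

Early-start (G@1, H@1, I@1, F@4, J@5) gives peak 9: d1:9  d2:9  d3:3  d4:2  d5:1  d6:1  d7:1  d8:0  d9:0  d10:0  d11:0.
Shift H→3, I→3, F→6, J→7.
Schedule G@1, H@3, I@3, F@6, J@7: d1:5  d2:5  d3:4  d4:4  d5:3  d6:2  d7:1  d8:1  d9:1  d10:0  d11:0 — peak 5.

5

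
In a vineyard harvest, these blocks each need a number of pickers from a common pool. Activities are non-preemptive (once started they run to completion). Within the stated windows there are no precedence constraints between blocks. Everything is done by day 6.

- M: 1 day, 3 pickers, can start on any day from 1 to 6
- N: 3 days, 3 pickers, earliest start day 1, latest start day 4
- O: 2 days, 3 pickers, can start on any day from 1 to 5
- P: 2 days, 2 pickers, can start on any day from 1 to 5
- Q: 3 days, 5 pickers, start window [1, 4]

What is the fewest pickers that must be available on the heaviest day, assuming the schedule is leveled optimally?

Early-start (M@1, N@1, O@1, P@1, Q@1) gives peak 16: d1:16  d2:13  d3:8  d4:0  d5:0  d6:0.
Shift O→2, P→4, Q→4.
Schedule M@1, N@1, O@2, P@4, Q@4: d1:6  d2:6  d3:6  d4:7  d5:7  d6:5 — peak 7.
Total picker-days = 37 over 6 days ⇒ peak ≥ ⌈37/6⌉ = 7, so 7 is optimal.

7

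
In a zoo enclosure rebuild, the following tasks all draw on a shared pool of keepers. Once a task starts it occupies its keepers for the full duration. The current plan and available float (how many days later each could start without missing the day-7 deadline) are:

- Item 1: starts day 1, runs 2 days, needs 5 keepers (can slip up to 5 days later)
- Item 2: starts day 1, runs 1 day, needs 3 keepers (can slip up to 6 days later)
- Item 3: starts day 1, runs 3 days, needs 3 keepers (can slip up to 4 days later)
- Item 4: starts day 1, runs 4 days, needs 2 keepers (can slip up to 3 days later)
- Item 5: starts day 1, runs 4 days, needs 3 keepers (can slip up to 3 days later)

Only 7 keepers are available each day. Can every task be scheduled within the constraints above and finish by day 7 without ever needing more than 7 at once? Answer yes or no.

yes

Schedule Item 1@1, Item 2@3, Item 3@5, Item 4@1, Item 5@4: d1:7  d2:7  d3:5  d4:5  d5:6  d6:6  d7:6 — peak 7 ≤ 7.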